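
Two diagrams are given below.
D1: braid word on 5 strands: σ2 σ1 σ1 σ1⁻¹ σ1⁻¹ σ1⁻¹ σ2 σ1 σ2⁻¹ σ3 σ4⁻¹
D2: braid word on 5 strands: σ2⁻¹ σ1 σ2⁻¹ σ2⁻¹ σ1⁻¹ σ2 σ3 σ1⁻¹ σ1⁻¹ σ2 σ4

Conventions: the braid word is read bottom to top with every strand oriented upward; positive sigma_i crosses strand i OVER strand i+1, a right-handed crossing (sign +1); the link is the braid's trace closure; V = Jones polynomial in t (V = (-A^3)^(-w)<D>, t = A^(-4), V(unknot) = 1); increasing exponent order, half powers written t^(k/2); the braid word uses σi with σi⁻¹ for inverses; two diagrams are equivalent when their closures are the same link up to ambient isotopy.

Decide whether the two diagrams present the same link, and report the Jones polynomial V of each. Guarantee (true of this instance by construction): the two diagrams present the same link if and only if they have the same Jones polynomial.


equivalent: no
D1 (bracket A + A^5; 11 crossings at w = +1): V = -t^(-1/2) - t^(1/2)
V(D2) = -t^(-9/2) - t^(-5/2) + t^(-3/2) - t^(-1/2)  (w -1, c 11, <D> = A^-1 - A^3 + A^7 + A^15)
key observation: V(t) takes 2 values over 2 diagrams, fixing the grouping


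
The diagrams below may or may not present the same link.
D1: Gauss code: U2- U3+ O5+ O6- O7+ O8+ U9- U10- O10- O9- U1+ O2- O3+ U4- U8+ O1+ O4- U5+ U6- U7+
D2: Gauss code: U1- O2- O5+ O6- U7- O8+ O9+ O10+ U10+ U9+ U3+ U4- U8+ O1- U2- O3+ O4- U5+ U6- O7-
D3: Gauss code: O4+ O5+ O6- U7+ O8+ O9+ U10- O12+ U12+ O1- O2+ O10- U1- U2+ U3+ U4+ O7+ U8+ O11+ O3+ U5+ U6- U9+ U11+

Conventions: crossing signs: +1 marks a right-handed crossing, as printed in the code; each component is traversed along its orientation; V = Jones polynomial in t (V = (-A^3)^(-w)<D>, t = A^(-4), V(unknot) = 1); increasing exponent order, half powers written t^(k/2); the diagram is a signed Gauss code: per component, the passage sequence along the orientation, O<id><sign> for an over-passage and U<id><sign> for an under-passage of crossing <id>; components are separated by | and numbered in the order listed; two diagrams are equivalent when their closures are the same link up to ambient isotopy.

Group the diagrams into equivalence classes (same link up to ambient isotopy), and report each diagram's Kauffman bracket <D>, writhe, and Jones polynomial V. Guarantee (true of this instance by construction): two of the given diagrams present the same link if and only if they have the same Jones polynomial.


grouping into links: {D1} | {D2} | {D3}
V(D1) = 1  (w 0, c 10, <D> = 1)
V(D2) = -t^-4 + t^-3 + t^-1  [10 crossings, <D> = A^4 + A^12 - A^16, w = 0]
V(D3) = t^2 + t^4 - t^5 + t^6 - t^7  [12 crossings, <D> = -A^-10 + A^-6 - A^-2 + A^2 + A^10, w = +6]
why: comparing 3 Jones polynomials yields 3 groups


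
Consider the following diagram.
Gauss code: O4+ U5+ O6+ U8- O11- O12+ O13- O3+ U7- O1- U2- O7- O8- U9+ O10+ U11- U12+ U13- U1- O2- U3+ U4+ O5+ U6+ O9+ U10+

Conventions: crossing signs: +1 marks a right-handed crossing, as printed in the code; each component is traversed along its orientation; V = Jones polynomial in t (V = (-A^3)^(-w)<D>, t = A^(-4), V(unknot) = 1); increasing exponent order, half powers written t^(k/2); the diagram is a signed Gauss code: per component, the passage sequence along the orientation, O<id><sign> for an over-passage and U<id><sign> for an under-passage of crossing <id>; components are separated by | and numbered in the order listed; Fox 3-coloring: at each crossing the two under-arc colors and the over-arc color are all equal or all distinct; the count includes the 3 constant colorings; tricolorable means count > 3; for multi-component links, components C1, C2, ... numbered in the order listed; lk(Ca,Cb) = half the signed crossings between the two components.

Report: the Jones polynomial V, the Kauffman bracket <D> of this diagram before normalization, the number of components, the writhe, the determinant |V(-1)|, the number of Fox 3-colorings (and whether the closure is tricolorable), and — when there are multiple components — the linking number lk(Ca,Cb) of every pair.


V(t) = -t^-4 + 2t^-3 - 4t^-2 + 6t^-1 - 6 + 8t - 7t^2 + 6t^3 - 4t^4 + 2t^5 - t^6
bracket: A^-21 - 2A^-17 + 4A^-13 - 6A^-9 + 7A^-5 - 8A^-1 + 6A^3 - 6A^7 + 4A^11 - 2A^15 + A^19, w = +1
1 component, writhe +1, over 13 crossings
det 47, colorings 3 of 3^13 — not tricolorable
observation: the span of V is 10, forcing >= 10 crossings in any diagram


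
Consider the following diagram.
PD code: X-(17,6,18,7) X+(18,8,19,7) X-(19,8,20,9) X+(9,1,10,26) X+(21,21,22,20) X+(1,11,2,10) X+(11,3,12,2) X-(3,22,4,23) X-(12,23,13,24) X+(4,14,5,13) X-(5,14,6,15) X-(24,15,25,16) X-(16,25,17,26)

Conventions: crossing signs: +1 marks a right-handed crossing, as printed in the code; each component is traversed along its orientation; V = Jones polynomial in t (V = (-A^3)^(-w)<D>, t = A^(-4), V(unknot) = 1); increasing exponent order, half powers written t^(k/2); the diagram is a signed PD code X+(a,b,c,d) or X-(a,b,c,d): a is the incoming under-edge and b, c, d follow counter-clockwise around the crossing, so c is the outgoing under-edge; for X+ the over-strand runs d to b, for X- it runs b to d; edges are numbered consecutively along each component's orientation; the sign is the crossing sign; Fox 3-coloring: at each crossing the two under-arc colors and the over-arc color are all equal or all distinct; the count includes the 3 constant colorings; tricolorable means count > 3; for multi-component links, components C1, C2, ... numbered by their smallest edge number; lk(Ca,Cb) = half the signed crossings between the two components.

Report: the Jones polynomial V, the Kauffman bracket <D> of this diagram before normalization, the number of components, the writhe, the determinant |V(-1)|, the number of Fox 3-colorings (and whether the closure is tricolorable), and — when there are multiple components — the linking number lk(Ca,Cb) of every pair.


V(t) = -t^-5 + t^-4 - t^-3 + 2t^-2 - t^-1 + 2 - t
bracket: A^-7 - 2A^-3 + A - 2A^5 + A^9 - A^13 + A^17, w = -1
1 component, writhe -1, over 13 crossings
det 9, colorings 9 of 3^13 — tricolorable
observation: V spans 6 powers of t: at least 6 crossings in any diagram


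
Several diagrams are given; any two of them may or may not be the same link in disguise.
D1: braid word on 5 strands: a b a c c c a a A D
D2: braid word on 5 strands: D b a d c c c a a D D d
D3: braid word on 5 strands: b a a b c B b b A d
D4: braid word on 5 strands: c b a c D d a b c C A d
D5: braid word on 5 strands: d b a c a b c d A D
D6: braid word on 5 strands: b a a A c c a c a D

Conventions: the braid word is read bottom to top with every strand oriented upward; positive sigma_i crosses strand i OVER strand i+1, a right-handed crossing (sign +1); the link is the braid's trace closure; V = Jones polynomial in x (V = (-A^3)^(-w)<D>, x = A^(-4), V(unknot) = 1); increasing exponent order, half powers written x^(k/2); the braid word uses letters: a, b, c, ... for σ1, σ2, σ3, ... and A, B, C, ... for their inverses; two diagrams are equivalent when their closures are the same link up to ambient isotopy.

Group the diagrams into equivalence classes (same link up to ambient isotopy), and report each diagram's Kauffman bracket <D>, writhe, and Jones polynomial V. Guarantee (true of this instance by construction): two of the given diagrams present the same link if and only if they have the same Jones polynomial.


classes: {D1, D2, D6} | {D3, D4, D5}
V(D1) = x^2 + 2x^4 - 2x^5 + x^6 - 2x^7 + x^8  [10 crossings, <D> = A^-14 - 2A^-10 + A^-6 - 2A^-2 + 2A^2 + A^10, w = +6]
V(D2) = x^2 + 2x^4 - 2x^5 + x^6 - 2x^7 + x^8  (w +6, c 12, <D> = A^-14 - 2A^-10 + A^-6 - 2A^-2 + 2A^2 + A^10)
D3 (bracket -A^-6 + A^-2 - A^2 + 2A^6 - A^10 + A^14; 10 crossings at w = +6): V = x - x^2 + 2x^3 - x^4 + x^5 - x^6
V(D4) = x - x^2 + 2x^3 - x^4 + x^5 - x^6  [12 crossings, <D> = -A^-6 + A^-2 - A^2 + 2A^6 - A^10 + A^14, w = +6]
V(D5) = x - x^2 + 2x^3 - x^4 + x^5 - x^6  [10 crossings, <D> = -A^-6 + A^-2 - A^2 + 2A^6 - A^10 + A^14, w = +6]
V(D6) = x^2 + 2x^4 - 2x^5 + x^6 - 2x^7 + x^8  [10 crossings, <D> = A^-14 - 2A^-10 + A^-6 - 2A^-2 + 2A^2 + A^10, w = +6]
note: V(x) takes 2 values over 6 diagrams, fixing the grouping


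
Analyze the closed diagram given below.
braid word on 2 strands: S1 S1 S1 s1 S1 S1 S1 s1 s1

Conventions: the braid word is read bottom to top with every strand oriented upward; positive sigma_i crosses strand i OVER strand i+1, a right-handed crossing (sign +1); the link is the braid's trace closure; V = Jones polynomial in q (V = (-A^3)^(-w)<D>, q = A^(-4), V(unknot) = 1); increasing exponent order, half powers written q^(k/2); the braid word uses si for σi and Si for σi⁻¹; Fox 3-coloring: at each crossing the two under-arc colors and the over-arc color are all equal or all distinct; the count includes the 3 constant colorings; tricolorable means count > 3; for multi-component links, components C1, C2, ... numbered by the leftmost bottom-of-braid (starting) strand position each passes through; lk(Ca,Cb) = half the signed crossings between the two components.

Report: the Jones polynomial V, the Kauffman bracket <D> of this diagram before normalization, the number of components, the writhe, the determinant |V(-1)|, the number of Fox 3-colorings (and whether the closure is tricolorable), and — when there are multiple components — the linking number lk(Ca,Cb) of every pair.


V(q) = -q^-4 + q^-3 + q^-1
bracket: -A^-5 - A^3 + A^7, w = -3
1 component, writhe -3, over 9 crossings
det 3, colorings 9 of 3^9 — tricolorable
observation: the word shrinks to σ1⁻¹ σ1⁻¹ σ1⁻¹ after cancelling


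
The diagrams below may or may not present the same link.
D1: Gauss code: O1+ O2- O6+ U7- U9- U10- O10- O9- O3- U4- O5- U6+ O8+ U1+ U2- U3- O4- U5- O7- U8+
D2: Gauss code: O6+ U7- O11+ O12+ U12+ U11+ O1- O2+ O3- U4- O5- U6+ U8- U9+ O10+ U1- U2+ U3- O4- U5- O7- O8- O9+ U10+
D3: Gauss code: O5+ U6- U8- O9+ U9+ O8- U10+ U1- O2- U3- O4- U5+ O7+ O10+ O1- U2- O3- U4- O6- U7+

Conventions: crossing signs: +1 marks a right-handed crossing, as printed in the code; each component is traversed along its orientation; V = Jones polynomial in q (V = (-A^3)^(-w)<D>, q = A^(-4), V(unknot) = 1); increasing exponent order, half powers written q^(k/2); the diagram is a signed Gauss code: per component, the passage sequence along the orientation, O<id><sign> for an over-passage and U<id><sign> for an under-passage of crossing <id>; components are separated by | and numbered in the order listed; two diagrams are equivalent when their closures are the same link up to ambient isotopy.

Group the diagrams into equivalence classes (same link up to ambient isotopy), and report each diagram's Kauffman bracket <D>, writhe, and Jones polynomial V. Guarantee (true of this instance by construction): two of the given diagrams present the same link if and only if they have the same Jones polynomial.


equivalence classes: {D1, D2, D3}
D1 (bracket A^-16 - A^-12 + 2A^-8 - 2A^-4 + 2 - 2A^4 + A^8; 10 crossings at w = -4): V = q^-5 - 2q^-4 + 2q^-3 - 2q^-2 + 2q^-1 - 1 + q
D2 (bracket A^-4 - 1 + 2A^4 - 2A^8 + 2A^12 - 2A^16 + A^20; 12 crossings at w = 0): V = q^-5 - 2q^-4 + 2q^-3 - 2q^-2 + 2q^-1 - 1 + q
V(D3) = q^-5 - 2q^-4 + 2q^-3 - 2q^-2 + 2q^-1 - 1 + q  [10 crossings, <D> = A^-10 - A^-6 + 2A^-2 - 2A^2 + 2A^6 - 2A^10 + A^14, w = -2]
key observation: one V(q) for all 3 diagrams — one class (guaranteed)


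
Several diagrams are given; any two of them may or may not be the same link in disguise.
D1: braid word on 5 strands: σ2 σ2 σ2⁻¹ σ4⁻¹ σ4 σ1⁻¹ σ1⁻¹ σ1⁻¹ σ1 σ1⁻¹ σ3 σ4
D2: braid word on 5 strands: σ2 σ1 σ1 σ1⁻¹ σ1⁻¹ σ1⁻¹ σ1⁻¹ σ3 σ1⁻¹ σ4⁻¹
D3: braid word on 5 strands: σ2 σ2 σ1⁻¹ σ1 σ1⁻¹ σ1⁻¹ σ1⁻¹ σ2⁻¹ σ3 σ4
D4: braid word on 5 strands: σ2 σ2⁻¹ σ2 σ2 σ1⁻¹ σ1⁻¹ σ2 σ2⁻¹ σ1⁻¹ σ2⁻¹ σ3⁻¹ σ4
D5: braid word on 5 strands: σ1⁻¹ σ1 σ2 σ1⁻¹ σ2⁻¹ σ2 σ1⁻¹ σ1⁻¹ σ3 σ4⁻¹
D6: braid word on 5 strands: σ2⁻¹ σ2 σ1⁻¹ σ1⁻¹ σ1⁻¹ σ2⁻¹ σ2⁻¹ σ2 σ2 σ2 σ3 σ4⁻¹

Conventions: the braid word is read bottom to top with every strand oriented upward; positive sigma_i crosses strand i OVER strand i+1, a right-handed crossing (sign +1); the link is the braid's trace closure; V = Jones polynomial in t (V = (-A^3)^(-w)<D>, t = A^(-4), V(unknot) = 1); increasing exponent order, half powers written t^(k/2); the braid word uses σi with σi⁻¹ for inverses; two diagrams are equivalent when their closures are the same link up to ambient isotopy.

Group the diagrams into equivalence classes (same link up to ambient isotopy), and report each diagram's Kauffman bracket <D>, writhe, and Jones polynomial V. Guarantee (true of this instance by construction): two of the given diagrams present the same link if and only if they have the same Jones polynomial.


classes: {D1, D2, D3, D4, D5, D6}
V(D1) = -t^-4 + t^-3 + t^-1  [12 crossings, <D> = A^4 + A^12 - A^16, w = 0]
D2 (bracket A^-2 + A^6 - A^10; 10 crossings at w = -2): V = -t^-4 + t^-3 + t^-1
V(D3) = -t^-4 + t^-3 + t^-1  (w 0, c 10, <D> = A^4 + A^12 - A^16)
V(D4) = -t^-4 + t^-3 + t^-1  [12 crossings, <D> = A^-2 + A^6 - A^10, w = -2]
V(D5) = -t^-4 + t^-3 + t^-1  [10 crossings, <D> = A^-2 + A^6 - A^10, w = -2]
V(D6) = -t^-4 + t^-3 + t^-1  [12 crossings, <D> = A^-2 + A^6 - A^10, w = -2]
note: one V(t) for all 6 diagrams — one class (guaranteed)


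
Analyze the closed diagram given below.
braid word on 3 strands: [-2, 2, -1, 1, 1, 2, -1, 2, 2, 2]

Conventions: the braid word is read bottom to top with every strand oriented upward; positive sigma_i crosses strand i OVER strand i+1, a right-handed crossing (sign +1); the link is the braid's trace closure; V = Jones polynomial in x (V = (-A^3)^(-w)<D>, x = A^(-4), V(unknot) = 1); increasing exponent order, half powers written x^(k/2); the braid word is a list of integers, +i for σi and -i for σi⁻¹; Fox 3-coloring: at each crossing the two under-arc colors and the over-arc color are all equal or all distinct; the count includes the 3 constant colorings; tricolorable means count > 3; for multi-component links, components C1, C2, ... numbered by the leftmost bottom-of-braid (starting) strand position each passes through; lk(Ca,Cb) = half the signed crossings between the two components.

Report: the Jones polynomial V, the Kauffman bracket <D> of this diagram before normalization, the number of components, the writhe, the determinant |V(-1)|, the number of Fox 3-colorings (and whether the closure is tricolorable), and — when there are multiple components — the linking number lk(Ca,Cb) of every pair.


V = x + x^3 - x^4
<D> = -A^-4 + 1 + A^8 (w = +4)
1 component over 10 crossings, w = +4
9 Fox colorings among 3^10, |V(-1)| = 3: tricolorable
why: det 3 = |V(-1)|; divisible by 3, so tricolorable


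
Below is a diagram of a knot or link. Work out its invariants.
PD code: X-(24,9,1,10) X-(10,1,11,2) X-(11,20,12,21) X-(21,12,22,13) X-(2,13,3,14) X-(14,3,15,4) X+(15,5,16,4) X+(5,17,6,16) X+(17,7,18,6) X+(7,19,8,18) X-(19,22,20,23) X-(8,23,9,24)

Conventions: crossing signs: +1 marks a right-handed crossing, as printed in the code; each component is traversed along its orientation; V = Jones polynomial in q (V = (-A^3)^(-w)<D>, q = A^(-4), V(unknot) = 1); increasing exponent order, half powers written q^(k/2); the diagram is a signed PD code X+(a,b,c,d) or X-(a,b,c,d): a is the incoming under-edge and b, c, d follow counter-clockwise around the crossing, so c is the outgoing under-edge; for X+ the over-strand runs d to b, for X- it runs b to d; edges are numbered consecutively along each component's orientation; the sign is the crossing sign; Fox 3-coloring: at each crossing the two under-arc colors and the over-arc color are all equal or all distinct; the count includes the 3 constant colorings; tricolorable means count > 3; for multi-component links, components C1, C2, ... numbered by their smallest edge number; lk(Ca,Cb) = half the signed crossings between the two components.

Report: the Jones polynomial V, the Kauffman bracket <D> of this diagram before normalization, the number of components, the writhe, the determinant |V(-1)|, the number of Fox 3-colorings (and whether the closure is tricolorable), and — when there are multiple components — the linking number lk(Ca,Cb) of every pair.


V(q) = q^-7 - 2q^-6 + 2q^-5 - 3q^-4 + 3q^-3 - 2q^-2 + 2q^-1
bracket: 2A^-8 - 2A^-4 + 3 - 3A^4 + 2A^8 - 2A^12 + A^16, w = -4
1 component, writhe -4, over 12 crossings
det 15, colorings 9 of 3^12 — tricolorable
observation: |V(-1)| = 15: so tricolorable, since 3 divides 15


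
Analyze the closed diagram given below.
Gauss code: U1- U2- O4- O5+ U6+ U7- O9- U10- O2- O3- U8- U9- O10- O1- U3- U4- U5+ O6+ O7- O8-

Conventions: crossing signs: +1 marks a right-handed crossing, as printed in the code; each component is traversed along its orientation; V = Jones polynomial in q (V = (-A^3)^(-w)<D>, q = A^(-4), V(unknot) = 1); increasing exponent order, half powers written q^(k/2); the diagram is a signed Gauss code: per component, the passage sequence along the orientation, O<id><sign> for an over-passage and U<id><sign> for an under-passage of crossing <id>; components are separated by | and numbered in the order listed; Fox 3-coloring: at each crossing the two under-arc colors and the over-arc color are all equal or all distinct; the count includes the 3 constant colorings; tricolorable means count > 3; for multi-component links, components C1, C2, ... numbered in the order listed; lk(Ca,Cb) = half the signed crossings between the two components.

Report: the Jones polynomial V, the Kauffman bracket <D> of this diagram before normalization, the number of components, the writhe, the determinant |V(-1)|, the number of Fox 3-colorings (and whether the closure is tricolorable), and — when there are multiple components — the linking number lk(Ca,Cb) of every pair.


V(q) = -q^-7 + q^-6 - q^-5 + q^-4 + q^-2
bracket: A^-10 + A^-2 - A^2 + A^6 - A^10, w = -6
1 component, writhe -6, over 10 crossings
det 5, colorings 3 of 3^10 — not tricolorable
observation: w = -6 shifts under R1 moves; the (-A^3)^(6) factor cancels that in V


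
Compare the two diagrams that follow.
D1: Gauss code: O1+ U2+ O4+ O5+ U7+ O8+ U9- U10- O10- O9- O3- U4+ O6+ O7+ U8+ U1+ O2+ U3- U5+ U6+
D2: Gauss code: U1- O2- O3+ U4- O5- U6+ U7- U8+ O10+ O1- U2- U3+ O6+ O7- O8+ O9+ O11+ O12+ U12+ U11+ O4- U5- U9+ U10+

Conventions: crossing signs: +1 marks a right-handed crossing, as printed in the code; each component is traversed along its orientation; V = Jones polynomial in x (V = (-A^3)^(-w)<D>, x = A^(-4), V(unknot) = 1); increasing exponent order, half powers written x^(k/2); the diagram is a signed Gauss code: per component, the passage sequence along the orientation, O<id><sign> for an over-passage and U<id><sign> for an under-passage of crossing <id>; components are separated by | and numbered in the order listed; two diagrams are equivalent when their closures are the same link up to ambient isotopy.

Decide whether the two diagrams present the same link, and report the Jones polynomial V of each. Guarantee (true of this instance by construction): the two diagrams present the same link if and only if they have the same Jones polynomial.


same link: no
V(D1) = x^2 + 2x^4 - 2x^5 + x^6 - 2x^7 + x^8  [10 crossings, <D> = A^-20 - 2A^-16 + A^-12 - 2A^-8 + 2A^-4 + A^4, w = +4]
V(D2) = 1  [12 crossings, <D> = A^6, w = +2]
insight: 2 classes among 2 diagrams; unequal V(x) rules out equality


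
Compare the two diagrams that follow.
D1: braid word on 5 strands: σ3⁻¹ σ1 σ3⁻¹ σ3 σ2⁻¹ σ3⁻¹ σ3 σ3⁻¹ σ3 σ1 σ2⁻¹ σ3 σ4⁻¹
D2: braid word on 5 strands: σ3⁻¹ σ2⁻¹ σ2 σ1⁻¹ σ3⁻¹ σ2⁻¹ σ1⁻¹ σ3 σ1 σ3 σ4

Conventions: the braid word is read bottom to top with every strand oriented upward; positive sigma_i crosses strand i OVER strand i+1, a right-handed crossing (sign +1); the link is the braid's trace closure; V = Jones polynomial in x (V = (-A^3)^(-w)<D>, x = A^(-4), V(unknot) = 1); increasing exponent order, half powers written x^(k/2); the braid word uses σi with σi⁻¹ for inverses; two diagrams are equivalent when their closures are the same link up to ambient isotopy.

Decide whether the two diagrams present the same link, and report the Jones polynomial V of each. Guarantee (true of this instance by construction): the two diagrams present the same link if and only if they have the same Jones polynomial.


equivalent: no
V(D1) = -x^(-5/2) - x^(5/2)  (w -1, c 13, <D> = A^-13 + A^7)
D2 (bracket A^-5 + A^-1; 11 crossings at w = -1): V = -x^(-1/2) - x^(1/2)
why: 2 classes among 2 diagrams; unequal V(x) rules out equality


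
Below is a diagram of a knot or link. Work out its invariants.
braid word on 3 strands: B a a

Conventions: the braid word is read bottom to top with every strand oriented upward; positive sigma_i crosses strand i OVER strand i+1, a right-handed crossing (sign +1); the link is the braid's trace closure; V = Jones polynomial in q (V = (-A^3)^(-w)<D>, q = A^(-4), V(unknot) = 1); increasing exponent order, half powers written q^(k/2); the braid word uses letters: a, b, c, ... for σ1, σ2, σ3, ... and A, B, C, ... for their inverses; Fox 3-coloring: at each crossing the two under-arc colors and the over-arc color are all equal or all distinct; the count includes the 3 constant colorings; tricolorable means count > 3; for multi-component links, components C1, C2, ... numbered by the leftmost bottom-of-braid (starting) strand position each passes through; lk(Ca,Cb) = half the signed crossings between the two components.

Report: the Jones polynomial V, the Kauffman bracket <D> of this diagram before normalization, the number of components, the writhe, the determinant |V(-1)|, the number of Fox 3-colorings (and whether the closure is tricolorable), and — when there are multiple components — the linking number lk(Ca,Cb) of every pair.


Jones polynomial: V(q) = -q^(1/2) - q^(5/2)
<D> = A^-7 + A; writhe +1
components 2, writhe +1 (3 crossings)
linking number lk(C1,C2) = +1
3-colorings: 3 of 3^3, det 2 — not tricolorable
note: span 2 respects span(V) <= c + mu - 1 = 4 for this 2-component diagram


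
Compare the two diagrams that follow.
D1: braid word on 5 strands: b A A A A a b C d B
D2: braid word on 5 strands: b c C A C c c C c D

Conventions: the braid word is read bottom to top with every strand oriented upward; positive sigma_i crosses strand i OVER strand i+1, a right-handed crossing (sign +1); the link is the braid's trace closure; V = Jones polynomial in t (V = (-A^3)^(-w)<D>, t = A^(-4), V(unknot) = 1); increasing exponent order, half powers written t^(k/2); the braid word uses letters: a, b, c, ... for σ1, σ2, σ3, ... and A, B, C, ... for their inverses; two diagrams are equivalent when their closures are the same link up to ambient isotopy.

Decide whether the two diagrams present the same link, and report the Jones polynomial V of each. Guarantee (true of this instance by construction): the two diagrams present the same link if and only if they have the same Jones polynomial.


equivalent: no
D1 (bracket A^-2 + A^6 - A^10; 10 crossings at w = -2): V = -t^-4 + t^-3 + t^-1
V(D2) = 1  [10 crossings, <D> = 1, w = 0]
observation: comparing 2 Jones polynomials yields 2 groups


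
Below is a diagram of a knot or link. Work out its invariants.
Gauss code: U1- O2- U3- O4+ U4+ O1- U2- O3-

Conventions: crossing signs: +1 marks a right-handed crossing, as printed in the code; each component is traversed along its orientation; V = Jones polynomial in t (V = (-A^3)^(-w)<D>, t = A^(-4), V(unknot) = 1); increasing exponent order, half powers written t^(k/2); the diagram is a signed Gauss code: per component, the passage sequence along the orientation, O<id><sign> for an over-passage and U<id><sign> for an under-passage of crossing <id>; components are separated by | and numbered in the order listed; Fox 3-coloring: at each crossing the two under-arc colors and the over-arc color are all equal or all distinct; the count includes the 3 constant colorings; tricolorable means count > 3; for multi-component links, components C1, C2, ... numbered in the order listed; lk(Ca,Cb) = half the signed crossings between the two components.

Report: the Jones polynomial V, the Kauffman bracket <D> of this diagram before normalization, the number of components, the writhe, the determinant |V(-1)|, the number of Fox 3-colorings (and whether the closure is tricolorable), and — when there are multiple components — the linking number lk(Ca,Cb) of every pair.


Jones polynomial: V(t) = -t^-4 + t^-3 + t^-1
<D> = A^-2 + A^6 - A^10; writhe -2
components 1, writhe -2 (4 crossings)
3-colorings: 9 of 3^4, det 3 — tricolorable
note: w = -2 shifts under R1 moves; the (-A^3)^(2) factor cancels that in V


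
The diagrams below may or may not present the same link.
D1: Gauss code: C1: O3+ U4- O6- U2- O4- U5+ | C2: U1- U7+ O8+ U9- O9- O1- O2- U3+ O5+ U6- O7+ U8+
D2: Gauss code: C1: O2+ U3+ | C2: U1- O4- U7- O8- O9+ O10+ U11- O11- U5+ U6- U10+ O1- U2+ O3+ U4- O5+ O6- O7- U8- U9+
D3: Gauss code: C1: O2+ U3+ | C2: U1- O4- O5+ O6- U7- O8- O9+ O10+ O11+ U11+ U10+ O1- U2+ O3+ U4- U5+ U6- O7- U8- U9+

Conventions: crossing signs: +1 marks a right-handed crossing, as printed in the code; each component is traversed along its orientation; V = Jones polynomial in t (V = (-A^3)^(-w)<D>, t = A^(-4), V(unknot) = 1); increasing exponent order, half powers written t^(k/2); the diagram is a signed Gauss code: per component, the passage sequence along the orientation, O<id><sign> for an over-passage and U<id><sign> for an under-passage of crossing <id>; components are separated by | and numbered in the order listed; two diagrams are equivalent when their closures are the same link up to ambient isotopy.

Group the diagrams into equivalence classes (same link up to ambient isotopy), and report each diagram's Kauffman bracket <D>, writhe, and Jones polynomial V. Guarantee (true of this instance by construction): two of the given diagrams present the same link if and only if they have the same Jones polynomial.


equivalence classes: {D1} | {D2, D3}
D1 (bracket A^-9 - A^-5 + 2A^-1 - A^3 + 2A^7 - A^11; 9 crossings at w = -1): V = t^(-7/2) - 2t^(-5/2) + t^(-3/2) - 2t^(-1/2) + t^(1/2) - t^(3/2)
V(D2) = t^(-7/2) - t^(-5/2) + t^(-3/2) - 2t^(-1/2) - t^(3/2)  [11 crossings, <D> = A^-9 + 2A^-1 - A^3 + A^7 - A^11, w = -1]
V(D3) = t^(-7/2) - t^(-5/2) + t^(-3/2) - 2t^(-1/2) - t^(3/2)  (w +1, c 11, <D> = A^-3 + 2A^5 - A^9 + A^13 - A^17)
observation: 2 classes among 3 diagrams; unequal V(t) rules out equality


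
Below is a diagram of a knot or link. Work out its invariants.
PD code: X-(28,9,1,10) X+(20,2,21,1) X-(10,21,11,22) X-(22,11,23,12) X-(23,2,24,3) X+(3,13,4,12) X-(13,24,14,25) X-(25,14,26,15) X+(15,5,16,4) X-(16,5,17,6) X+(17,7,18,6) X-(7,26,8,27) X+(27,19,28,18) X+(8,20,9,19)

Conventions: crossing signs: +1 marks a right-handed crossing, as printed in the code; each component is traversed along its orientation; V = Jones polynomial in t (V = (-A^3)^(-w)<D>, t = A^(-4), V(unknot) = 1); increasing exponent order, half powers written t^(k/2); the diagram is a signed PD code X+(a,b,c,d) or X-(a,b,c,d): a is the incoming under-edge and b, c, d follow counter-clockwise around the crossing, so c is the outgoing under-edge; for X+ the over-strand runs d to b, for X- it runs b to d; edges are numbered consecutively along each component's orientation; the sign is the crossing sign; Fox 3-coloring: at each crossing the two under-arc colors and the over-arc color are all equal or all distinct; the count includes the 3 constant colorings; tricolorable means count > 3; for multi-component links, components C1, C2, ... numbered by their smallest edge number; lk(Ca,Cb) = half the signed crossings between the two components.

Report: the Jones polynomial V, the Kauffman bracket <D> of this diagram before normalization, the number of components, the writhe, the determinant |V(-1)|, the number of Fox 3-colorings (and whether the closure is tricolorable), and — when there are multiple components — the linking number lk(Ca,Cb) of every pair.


Jones polynomial: V(t) = t^-7 - 3t^-6 + 6t^-5 - 9t^-4 + 11t^-3 - 12t^-2 + 11t^-1 - 8 + 6t - 3t^2 + t^3
<D> = A^-18 - 3A^-14 + 6A^-10 - 8A^-6 + 11A^-2 - 12A^2 + 11A^6 - 9A^10 + 6A^14 - 3A^18 + A^22; writhe -2
components 1, writhe -2 (14 crossings)
3-colorings: 3 of 3^14, det 71 — not tricolorable
note: det 71 = |V(-1)|; not divisible by 3, so not tricolorable


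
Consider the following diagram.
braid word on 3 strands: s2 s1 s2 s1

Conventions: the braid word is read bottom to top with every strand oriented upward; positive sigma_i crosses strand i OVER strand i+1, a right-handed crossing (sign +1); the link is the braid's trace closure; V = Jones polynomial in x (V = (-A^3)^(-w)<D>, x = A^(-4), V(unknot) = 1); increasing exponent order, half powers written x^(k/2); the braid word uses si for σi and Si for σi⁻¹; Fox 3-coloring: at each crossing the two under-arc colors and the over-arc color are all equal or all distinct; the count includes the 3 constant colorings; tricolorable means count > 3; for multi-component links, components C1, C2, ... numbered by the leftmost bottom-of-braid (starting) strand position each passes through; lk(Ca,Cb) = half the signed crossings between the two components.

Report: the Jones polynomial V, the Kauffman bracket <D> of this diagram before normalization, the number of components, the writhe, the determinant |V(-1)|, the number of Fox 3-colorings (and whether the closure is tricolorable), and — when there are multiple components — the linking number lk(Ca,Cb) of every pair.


V(x) = x + x^3 - x^4
bracket: -A^-4 + 1 + A^8, w = +4
1 component, writhe +4, over 4 crossings
det 3, colorings 9 of 3^4 — tricolorable
observation: w = +4 (over 4 crossings) is diagram-only; (-A^3)^(-4) removes it from V


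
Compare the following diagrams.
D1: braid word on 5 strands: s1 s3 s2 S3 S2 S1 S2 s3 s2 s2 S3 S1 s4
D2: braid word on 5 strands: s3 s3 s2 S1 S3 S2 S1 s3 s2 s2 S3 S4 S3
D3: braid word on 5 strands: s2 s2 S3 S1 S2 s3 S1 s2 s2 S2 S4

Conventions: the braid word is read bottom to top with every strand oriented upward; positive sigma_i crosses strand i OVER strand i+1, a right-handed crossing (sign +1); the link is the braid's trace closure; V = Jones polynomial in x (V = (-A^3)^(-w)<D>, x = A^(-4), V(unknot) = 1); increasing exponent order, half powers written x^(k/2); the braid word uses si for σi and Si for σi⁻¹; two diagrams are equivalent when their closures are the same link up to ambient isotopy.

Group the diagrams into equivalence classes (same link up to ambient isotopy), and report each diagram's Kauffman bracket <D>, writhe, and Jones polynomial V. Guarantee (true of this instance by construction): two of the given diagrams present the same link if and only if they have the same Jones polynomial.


classes: {D1, D2, D3}
V(D1) = -x^(-3/2) - 2x^(1/2) + x^(3/2) - x^(5/2) + x^(7/2)  [13 crossings, <D> = -A^-11 + A^-7 - A^-3 + 2A + A^9, w = +1]
D2 (bracket -A^-17 + A^-13 - A^-9 + 2A^-5 + A^3; 13 crossings at w = -1): V = -x^(-3/2) - 2x^(1/2) + x^(3/2) - x^(5/2) + x^(7/2)
V(D3) = -x^(-3/2) - 2x^(1/2) + x^(3/2) - x^(5/2) + x^(7/2)  [11 crossings, <D> = -A^-17 + A^-13 - A^-9 + 2A^-5 + A^3, w = -1]
note: all 3 diagrams share one V(x), hence one class


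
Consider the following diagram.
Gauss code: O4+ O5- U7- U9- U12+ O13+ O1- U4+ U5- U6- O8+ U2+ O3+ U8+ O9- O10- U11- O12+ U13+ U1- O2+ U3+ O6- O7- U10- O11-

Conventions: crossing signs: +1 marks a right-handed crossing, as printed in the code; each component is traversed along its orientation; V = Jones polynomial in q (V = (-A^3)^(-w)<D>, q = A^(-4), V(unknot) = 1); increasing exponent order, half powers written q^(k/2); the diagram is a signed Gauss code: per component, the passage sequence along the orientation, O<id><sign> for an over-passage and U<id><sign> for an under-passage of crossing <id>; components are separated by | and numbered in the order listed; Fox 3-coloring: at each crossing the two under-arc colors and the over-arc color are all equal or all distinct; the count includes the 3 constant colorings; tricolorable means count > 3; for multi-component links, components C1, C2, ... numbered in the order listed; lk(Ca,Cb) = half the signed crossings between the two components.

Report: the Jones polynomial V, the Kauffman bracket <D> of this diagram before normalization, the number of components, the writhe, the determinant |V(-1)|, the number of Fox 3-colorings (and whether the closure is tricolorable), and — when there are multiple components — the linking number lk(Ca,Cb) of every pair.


V = -q^-3 + 2q^-2 - 2q^-1 + 3 - 2q + 2q^2 - q^3
<D> = A^-15 - 2A^-11 + 2A^-7 - 3A^-3 + 2A - 2A^5 + A^9 (w = -1)
1 component over 13 crossings, w = -1
3 Fox colorings among 3^13, |V(-1)| = 13: not tricolorable
why: V spans 6 powers of q: at least 6 crossings in any diagram


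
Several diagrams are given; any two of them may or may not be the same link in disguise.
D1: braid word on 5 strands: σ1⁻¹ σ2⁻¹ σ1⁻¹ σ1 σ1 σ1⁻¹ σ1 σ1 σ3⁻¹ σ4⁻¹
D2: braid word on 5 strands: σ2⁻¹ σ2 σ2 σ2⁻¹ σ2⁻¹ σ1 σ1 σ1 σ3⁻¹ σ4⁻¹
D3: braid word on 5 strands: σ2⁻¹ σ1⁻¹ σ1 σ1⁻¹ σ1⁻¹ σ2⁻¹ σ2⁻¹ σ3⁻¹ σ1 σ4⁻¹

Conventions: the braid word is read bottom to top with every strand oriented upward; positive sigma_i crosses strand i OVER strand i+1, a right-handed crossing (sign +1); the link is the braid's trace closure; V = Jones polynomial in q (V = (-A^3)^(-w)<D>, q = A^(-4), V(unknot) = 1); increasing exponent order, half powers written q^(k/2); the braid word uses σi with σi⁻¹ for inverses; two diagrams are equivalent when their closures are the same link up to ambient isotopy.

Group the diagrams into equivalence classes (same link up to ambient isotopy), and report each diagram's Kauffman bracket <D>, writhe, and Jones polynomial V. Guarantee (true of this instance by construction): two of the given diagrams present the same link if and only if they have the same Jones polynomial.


classes: {D1} | {D2} | {D3}
V(D1) = 1  [10 crossings, <D> = A^-6, w = -2]
V(D2) = q + q^3 - q^4  (w 0, c 10, <D> = -A^-16 + A^-12 + A^-4)
D3 (bracket A^-14 - A^-10 + 2A^-6 - A^-2 + A^2 - A^6; 10 crossings at w = -6): V = -q^-6 + q^-5 - q^-4 + 2q^-3 - q^-2 + q^-1
note: V(q) takes 3 values over 3 diagrams, fixing the grouping


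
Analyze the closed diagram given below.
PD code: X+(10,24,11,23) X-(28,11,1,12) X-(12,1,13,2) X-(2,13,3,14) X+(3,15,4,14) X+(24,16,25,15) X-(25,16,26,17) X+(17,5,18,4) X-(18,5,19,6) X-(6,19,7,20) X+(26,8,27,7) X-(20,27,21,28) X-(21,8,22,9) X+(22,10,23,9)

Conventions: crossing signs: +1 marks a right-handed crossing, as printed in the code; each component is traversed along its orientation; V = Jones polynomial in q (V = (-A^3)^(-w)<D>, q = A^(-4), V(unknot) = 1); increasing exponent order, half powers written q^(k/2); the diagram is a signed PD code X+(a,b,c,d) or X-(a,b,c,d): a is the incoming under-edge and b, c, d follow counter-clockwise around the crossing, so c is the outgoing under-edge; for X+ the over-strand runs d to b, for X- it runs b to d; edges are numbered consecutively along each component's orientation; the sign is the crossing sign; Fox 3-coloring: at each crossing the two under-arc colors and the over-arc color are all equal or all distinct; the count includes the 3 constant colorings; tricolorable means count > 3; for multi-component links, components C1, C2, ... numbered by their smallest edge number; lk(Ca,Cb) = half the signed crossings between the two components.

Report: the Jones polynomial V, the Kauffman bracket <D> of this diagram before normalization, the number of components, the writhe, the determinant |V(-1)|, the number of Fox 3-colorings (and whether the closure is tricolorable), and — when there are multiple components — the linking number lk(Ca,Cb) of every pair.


Jones polynomial: V(q) = q^-5 - 2q^-4 + 2q^-3 - 2q^-2 + 2q^-1 - 1 + q
<D> = A^-10 - A^-6 + 2A^-2 - 2A^2 + 2A^6 - 2A^10 + A^14; writhe -2
components 1, writhe -2 (14 crossings)
3-colorings: 3 of 3^14, det 11 — not tricolorable
note: |V(-1)| = 11: so not tricolorable, since 3 does not divide 11


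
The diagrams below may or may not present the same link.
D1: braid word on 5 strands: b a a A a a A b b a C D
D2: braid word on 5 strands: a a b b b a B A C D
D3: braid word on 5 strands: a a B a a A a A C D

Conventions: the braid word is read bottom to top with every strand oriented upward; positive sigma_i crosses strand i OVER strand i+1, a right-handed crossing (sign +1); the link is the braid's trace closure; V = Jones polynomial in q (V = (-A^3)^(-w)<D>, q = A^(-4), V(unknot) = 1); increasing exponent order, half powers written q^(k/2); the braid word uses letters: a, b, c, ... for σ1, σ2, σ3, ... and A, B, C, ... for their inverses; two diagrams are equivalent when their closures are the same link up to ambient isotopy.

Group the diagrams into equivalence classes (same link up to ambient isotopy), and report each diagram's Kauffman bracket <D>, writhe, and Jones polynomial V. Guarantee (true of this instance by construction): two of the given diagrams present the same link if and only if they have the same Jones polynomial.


grouping into links: {D1} | {D2} | {D3}
V(D1) = q^2 + q^4 - q^5 + q^6 - q^7  (w +4, c 12, <D> = -A^-16 + A^-12 - A^-8 + A^-4 + A^4)
D2 (bracket -A^-18 + A^-14 - A^-10 + 2A^-6 - A^-2 + A^2; 10 crossings at w = +2): V = q - q^2 + 2q^3 - q^4 + q^5 - q^6
V(D3) = q + q^3 - q^4  (w 0, c 10, <D> = -A^-16 + A^-12 + A^-4)
key observation: comparing 3 Jones polynomials yields 3 groups


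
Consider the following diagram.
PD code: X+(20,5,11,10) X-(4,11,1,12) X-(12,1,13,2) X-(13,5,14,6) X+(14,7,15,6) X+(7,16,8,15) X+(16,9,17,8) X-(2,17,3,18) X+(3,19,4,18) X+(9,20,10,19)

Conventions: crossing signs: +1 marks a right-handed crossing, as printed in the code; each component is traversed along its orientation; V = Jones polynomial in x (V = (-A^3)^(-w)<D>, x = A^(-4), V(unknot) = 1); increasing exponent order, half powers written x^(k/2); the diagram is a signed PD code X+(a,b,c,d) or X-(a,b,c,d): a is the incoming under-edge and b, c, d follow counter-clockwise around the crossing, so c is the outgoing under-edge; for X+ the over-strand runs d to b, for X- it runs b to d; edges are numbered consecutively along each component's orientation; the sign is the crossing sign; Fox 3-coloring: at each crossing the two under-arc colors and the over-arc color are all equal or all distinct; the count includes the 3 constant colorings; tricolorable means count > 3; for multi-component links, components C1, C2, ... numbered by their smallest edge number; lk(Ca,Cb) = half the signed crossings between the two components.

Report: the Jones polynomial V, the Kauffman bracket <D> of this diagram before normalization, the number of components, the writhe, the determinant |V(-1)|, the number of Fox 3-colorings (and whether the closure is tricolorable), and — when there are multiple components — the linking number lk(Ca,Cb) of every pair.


V = x^-1 + 2x - x^2 + 2x^3 - x^4 + x^5
<D> = A^-14 - A^-10 + 2A^-6 - A^-2 + 2A^2 + A^10 (w = +2)
3 components over 10 crossings, w = +2
lk(C1,C2): 0
lk(C1,C3) = -1
linking number lk(C2,C3) = +2
3 Fox colorings among 3^10, |V(-1)| = 8: not tricolorable
why: the span of V is 6, within the link bound 10 + 3 - 1


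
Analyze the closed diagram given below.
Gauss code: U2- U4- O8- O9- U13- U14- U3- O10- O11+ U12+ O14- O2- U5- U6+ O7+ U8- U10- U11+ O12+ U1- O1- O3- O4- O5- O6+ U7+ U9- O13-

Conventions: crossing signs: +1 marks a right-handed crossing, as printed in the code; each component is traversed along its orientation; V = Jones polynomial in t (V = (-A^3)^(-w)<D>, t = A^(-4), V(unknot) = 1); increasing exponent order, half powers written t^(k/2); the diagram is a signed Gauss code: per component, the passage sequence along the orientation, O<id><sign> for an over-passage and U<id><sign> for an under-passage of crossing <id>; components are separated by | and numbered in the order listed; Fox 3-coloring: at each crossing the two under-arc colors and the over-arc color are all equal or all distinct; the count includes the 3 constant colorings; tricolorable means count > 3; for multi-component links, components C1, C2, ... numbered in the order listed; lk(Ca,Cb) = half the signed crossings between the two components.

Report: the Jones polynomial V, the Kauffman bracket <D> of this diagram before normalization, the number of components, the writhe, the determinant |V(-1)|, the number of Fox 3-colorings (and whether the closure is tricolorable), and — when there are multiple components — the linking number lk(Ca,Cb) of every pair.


V(t) = -t^-6 + t^-5 - t^-4 + 2t^-3 - t^-2 + t^-1
bracket: A^-14 - A^-10 + 2A^-6 - A^-2 + A^2 - A^6, w = -6
1 component, writhe -6, over 14 crossings
det 7, colorings 3 of 3^14 — not tricolorable
observation: |V(-1)| = 7: so not tricolorable, since 3 does not divide 7
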